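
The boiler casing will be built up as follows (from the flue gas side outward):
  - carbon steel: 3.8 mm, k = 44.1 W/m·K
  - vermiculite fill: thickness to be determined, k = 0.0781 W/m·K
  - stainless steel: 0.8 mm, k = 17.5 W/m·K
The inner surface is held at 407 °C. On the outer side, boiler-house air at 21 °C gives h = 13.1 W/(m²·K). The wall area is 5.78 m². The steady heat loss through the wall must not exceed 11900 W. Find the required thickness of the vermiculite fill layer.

Model the wall as resistances in series:
R_carbon steel = L/(kA) = 0.0038/(44.1×5.78) = 1.491×10^-5 K/W
R_stainless steel = L/(kA) = 0.0008/(17.5×5.78) = 7.909×10^-6 K/W
R_outer film = 1/(h_o·A) = 1/(13.1×5.78) = 0.01321 K/W
Sum of the known resistances R_other = 0.01323 K/W
Required total resistance R_tot = ΔT/Q_allow = 386/11900 = 0.03244 K/W
R_vermiculite fill = R_tot − R_other = 0.01921 K/W
L = R·k·A = 0.01921×0.0781×5.78

L ≈ 8.67 mm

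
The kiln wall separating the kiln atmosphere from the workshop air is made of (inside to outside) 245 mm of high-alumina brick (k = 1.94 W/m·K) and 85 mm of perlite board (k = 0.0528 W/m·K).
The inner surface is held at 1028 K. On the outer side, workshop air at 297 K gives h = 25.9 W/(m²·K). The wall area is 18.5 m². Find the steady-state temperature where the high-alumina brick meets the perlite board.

Thermal resistances in series:
R_high-alumina brick = L/(kA) = 0.245/(1.94×18.5) = 0.006826 K/W
R_perlite board = L/(kA) = 0.085/(0.0528×18.5) = 0.08702 K/W
R_outer film = 1/(h_o·A) = 1/(25.9×18.5) = 0.002087 K/W
R_total = 0.09593 K/W;  Q = ΔT/R_total = 731/0.09593 = 7620 W
T_interface = T_inner − Q·ΣR(inner→interface) = 1028 − 7620×0.006826

T ≈ 976 K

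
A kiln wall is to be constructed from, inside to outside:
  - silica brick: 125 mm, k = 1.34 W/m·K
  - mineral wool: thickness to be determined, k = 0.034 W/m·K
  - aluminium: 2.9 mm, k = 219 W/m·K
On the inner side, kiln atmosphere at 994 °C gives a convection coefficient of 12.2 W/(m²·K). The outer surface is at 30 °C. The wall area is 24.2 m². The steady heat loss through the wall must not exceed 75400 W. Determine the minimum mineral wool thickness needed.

Thermal resistances in series:
R_inner film = 1/(h_i·A) = 1/(12.2×24.2) = 0.003387 K/W
R_silica brick = L/(kA) = 0.125/(1.34×24.2) = 0.003855 K/W
R_aluminium = L/(kA) = 0.0029/(219×24.2) = 5.472×10^-7 K/W
Sum of the known resistances R_other = 0.007242 K/W
Required total resistance R_tot = ΔT/Q_allow = 964/75400 = 0.01279 K/W
R_mineral wool = R_tot − R_other = 0.005543 K/W
L = R·k·A = 0.005543×0.034×24.2

L ≈ 4.56 mm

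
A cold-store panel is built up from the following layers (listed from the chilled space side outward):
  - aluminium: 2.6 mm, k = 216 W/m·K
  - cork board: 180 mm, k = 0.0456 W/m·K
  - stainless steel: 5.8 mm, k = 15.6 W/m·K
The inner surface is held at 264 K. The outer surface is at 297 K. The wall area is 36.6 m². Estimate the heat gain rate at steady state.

Series thermal resistances:
R_aluminium = L/(kA) = 0.0026/(216×36.6) = 3.289×10^-7 K/W
R_cork board = L/(kA) = 0.18/(0.0456×36.6) = 0.1079 K/W
R_stainless steel = L/(kA) = 0.0058/(15.6×36.6) = 1.016×10^-5 K/W
R_total = 0.1079 K/W
Q = ΔT / R_total = 33 / 0.1079

Q ≈ 306 W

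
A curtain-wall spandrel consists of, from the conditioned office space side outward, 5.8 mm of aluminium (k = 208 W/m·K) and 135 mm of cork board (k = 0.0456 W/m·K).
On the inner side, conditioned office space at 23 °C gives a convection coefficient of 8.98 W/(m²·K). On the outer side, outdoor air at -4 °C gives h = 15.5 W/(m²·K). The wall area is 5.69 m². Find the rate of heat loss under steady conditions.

Q ≈ 49 W

Using the resistance-network approach (series):
R_inner film = 1/(h_i·A) = 1/(8.98×5.69) = 0.01957 K/W
R_aluminium = L/(kA) = 0.0058/(208×5.69) = 4.901×10^-6 K/W
R_cork board = L/(kA) = 0.135/(0.0456×5.69) = 0.5203 K/W
R_outer film = 1/(h_o·A) = 1/(15.5×5.69) = 0.01134 K/W
R_total = 0.5512 K/W
Q = ΔT / R_total = 27 / 0.5512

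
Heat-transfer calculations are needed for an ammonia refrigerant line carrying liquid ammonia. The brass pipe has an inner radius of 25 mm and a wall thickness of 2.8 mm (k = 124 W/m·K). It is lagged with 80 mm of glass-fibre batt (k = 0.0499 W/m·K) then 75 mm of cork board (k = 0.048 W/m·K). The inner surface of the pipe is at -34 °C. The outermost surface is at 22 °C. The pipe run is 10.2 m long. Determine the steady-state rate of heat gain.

Q ≈ 94 W

Radial resistances (cylindrical: R_cond = ln(r_o/r_i)/(2πkL), R_conv = 1/(h·2πrL)):
R_brass pipe wall = ln(27.8/25)/(2π×124×10.2) = 1.336×10^-5 K/W
R_glass-fibre batt = ln(107.8/27.8)/(2π×0.0499×10.2) = 0.4238 K/W
R_cork board = ln(182.8/107.8)/(2π×0.048×10.2) = 0.1717 K/W
R_total = 0.5955 K/W
Q = ΔT/R_total = 56/0.5955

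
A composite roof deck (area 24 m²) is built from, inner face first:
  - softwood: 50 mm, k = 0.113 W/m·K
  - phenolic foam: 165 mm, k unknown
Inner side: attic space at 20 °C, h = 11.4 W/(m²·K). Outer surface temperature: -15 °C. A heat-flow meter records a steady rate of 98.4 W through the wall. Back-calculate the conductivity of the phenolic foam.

k ≈ 0.0206 W/(m·K)

Using the resistance-network approach (series):
R_inner film = 1/(h_i·A) = 1/(11.4×24) = 0.003655 K/W
R_softwood = L/(kA) = 0.05/(0.113×24) = 0.01844 K/W
Sum of known resistances R_other = 0.02209 K/W
Total R = ΔT/Q = 35/98.4 = 0.3557 K/W
R_phenolic foam = R_total − R_other = 0.3336 K/W
k = L/(R·A) = 0.165/(0.3336×24)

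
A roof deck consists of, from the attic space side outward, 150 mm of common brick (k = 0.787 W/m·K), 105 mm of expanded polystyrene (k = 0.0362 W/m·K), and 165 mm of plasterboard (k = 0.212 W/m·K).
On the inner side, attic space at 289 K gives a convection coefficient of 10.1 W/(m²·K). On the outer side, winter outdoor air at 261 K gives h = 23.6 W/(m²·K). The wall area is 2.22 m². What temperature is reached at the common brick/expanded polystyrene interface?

T ≈ 287 K

Model the wall as resistances in series:
R_inner film = 1/(h_i·A) = 1/(10.1×2.22) = 0.0446 K/W
R_common brick = L/(kA) = 0.15/(0.787×2.22) = 0.08585 K/W
R_expanded polystyrene = L/(kA) = 0.105/(0.0362×2.22) = 1.307 K/W
R_plasterboard = L/(kA) = 0.165/(0.212×2.22) = 0.3506 K/W
R_outer film = 1/(h_o·A) = 1/(23.6×2.22) = 0.01909 K/W
R_total = 1.807 K/W;  Q = ΔT/R_total = 28/1.807 = 15.5 W
T_interface = T_inner − Q·ΣR(inner→interface) = 289 − 15.5×0.1305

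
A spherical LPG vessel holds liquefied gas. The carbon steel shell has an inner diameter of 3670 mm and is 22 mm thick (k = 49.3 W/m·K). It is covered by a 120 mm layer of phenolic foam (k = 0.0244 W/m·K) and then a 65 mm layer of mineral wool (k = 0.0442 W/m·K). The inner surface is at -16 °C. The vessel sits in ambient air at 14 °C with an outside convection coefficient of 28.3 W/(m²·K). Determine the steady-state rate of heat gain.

Each spherical layer contributes R = (1/r_i − 1/r_o)/(4πk):
R_carbon steel shell = (1/1.835 − 1/1.857)/(4π×49.3) = 1.042×10^-5 K/W
R_phenolic foam = (1/1.857 − 1/1.977)/(4π×0.0244) = 0.1066 K/W
R_mineral wool = (1/1.977 − 1/2.042)/(4π×0.0442) = 0.02899 K/W
R_outer film = 1/(h·4πr_o²) = 1/(28.3×4π×2.042²) = 6.744×10^-4 K/W
R_total = 0.1363 K/W
Q = ΔT/R_total = 30/0.1363

Q ≈ 220 W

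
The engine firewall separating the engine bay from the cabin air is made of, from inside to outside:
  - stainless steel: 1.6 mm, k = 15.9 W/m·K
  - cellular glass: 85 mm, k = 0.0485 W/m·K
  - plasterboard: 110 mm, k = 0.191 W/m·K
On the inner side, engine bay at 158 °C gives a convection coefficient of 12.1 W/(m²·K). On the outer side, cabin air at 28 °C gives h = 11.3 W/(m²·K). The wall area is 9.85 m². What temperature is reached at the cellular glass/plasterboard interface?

T ≈ 62.6 °C

Thermal resistances in series:
R_inner film = 1/(h_i·A) = 1/(12.1×9.85) = 0.00839 K/W
R_stainless steel = L/(kA) = 0.0016/(15.9×9.85) = 1.022×10^-5 K/W
R_cellular glass = L/(kA) = 0.085/(0.0485×9.85) = 0.1779 K/W
R_plasterboard = L/(kA) = 0.11/(0.191×9.85) = 0.05847 K/W
R_outer film = 1/(h_o·A) = 1/(11.3×9.85) = 0.008984 K/W
R_total = 0.2538 K/W;  Q = ΔT/R_total = 130/0.2538 = 512.3 W
T_interface = T_inner − Q·ΣR(inner→interface) = 158 − 512×0.1863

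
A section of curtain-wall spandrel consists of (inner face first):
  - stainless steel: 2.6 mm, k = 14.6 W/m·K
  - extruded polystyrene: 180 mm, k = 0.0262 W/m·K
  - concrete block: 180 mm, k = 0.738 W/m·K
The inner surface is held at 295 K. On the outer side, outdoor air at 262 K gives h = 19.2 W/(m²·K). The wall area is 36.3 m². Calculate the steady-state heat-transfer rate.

Using the resistance-network approach (series):
R_stainless steel = L/(kA) = 0.0026/(14.6×36.3) = 4.906×10^-6 K/W
R_extruded polystyrene = L/(kA) = 0.18/(0.0262×36.3) = 0.1893 K/W
R_concrete block = L/(kA) = 0.18/(0.738×36.3) = 0.006719 K/W
R_outer film = 1/(h_o·A) = 1/(19.2×36.3) = 0.001435 K/W
R_total = 0.1974 K/W
Q = ΔT / R_total = 33 / 0.1974

Q ≈ 167 W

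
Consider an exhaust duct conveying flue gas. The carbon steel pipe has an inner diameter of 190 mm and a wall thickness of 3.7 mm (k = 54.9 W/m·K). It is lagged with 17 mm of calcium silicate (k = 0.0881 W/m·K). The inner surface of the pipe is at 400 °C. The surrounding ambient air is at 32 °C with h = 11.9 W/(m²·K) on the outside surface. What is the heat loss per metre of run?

Treating each annulus and film as a series resistance:
R_carbon steel pipe wall = ln(98.7/95)/(2π×54.9×1) = 1.108×10^-4 K/W
R_calcium silicate = ln(115.7/98.7)/(2π×0.0881×1) = 0.2871 K/W
R_outer film = 1/(h_o·2πr_oL) = 1/(11.9×2π×0.1157×1) = 0.1156 K/W
R_total = 0.4028 K/W
Q = ΔT/R_total = 368/0.4028

q′ ≈ 914 W/m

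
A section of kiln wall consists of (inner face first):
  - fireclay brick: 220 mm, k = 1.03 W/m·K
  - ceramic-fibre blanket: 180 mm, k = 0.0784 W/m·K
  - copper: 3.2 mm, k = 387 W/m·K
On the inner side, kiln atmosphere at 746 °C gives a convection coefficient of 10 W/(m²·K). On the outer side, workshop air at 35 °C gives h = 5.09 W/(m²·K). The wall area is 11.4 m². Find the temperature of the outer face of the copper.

Series thermal resistances:
R_inner film = 1/(h_i·A) = 1/(10×11.4) = 0.008772 K/W
R_fireclay brick = L/(kA) = 0.22/(1.03×11.4) = 0.01874 K/W
R_ceramic-fibre blanket = L/(kA) = 0.18/(0.0784×11.4) = 0.2014 K/W
R_copper = L/(kA) = 0.0032/(387×11.4) = 7.253×10^-7 K/W
R_outer film = 1/(h_o·A) = 1/(5.09×11.4) = 0.01723 K/W
R_total = 0.2461 K/W;  Q = ΔT/R_total = 711/0.2461 = 2889 W
T_interface = T_inner − Q·ΣR(inner→interface) = 746 − 2890×0.2289

T ≈ 84.8 °C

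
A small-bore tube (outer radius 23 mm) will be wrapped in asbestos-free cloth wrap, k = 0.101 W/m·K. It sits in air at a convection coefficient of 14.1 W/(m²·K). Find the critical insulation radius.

r_cr ≈ 7.16 mm

For a cylinder r_cr = k/h = 0.101/14.1
r_cr = 7.16 mm; since the bare radius (23 mm) is above r_cr, any added insulation will reduce heat loss.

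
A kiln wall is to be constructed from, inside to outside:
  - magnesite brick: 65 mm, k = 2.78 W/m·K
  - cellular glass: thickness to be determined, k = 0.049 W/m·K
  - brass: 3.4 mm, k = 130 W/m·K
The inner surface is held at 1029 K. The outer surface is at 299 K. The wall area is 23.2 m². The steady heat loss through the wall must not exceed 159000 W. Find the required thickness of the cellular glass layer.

L ≈ 4.07 mm

Model the wall as resistances in series:
R_magnesite brick = L/(kA) = 0.065/(2.78×23.2) = 0.001008 K/W
R_brass = L/(kA) = 0.0034/(130×23.2) = 1.127×10^-6 K/W
Sum of the known resistances R_other = 0.001009 K/W
Required total resistance R_tot = ΔT/Q_allow = 730/159000 = 0.004591 K/W
R_cellular glass = R_tot − R_other = 0.003582 K/W
L = R·k·A = 0.003582×0.049×23.2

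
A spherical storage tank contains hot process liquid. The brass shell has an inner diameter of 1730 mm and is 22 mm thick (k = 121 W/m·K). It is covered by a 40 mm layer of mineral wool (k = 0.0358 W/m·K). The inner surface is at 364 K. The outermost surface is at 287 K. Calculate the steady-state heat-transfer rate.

For a spherical shell R = (1/r₁ − 1/r₂)/(4πk); film R = 1/(h·4πr²). In series:
R_brass shell = (1/0.865 − 1/0.887)/(4π×121) = 1.886×10^-5 K/W
R_mineral wool = (1/0.887 − 1/0.927)/(4π×0.0358) = 0.1081 K/W
R_total = 0.1082 K/W
Q = ΔT/R_total = 77/0.1082

Q ≈ 712 W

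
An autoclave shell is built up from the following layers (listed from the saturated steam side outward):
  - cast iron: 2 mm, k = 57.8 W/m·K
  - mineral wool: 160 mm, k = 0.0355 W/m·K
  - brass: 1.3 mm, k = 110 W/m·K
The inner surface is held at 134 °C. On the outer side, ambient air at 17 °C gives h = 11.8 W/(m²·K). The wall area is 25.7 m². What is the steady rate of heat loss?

Using the resistance-network approach (series):
R_cast iron = L/(kA) = 0.002/(57.8×25.7) = 1.346×10^-6 K/W
R_mineral wool = L/(kA) = 0.16/(0.0355×25.7) = 0.1754 K/W
R_brass = L/(kA) = 0.0013/(110×25.7) = 4.599×10^-7 K/W
R_outer film = 1/(h_o·A) = 1/(11.8×25.7) = 0.003298 K/W
R_total = 0.1787 K/W
Q = ΔT / R_total = 117 / 0.1787

Q ≈ 655 W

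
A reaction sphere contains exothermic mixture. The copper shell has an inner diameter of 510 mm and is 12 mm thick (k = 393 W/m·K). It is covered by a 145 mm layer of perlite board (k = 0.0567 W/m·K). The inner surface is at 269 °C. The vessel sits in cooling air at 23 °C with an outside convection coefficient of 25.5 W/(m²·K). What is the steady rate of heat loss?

Spherical conduction: R = (1/r_in − 1/r_out)/(4πk) per layer; series-sum.
R_copper shell = (1/0.255 − 1/0.267)/(4π×393) = 3.569×10^-5 K/W
R_perlite board = (1/0.267 − 1/0.412)/(4π×0.0567) = 1.85 K/W
R_outer film = 1/(h·4πr_o²) = 1/(25.5×4π×0.412²) = 0.01838 K/W
R_total = 1.868 K/W
Q = ΔT/R_total = 246/1.868

Q ≈ 132 W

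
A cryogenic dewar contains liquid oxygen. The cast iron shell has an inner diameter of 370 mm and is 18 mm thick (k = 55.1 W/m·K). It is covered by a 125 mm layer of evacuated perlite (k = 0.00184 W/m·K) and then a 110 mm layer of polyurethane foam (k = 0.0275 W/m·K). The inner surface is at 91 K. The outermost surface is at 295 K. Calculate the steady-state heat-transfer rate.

Radial (spherical) resistances in series:
R_cast iron shell = (1/0.185 − 1/0.203)/(4π×55.1) = 6.922×10^-4 K/W
R_evacuated perlite = (1/0.203 − 1/0.328)/(4π×0.00184) = 81.19 K/W
R_polyurethane foam = (1/0.328 − 1/0.438)/(4π×0.0275) = 2.216 K/W
R_total = 83.41 K/W
Q = ΔT/R_total = 204/83.41

Q ≈ 2.45 W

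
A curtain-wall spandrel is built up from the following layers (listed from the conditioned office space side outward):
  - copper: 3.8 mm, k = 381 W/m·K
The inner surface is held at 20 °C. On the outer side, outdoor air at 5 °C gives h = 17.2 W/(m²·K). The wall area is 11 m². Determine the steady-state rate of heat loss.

Using the resistance-network approach (series):
R_copper = L/(kA) = 0.0038/(381×11) = 9.067×10^-7 K/W
R_outer film = 1/(h_o·A) = 1/(17.2×11) = 0.005285 K/W
R_total = 0.005286 K/W
Q = ΔT / R_total = 15 / 0.005286

Q ≈ 2840 W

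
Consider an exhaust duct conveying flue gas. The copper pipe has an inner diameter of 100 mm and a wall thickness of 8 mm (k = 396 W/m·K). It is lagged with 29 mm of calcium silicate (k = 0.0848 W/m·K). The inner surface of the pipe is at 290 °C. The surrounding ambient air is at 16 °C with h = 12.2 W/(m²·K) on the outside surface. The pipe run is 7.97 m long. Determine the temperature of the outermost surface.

T ≈ 61.1 °C

Treating each annulus and film as a series resistance:
R_copper pipe wall = ln(58/50)/(2π×396×7.97) = 7.484×10^-6 K/W
R_calcium silicate = ln(87/58)/(2π×0.0848×7.97) = 0.09548 K/W
R_outer film = 1/(h_o·2πr_oL) = 1/(12.2×2π×0.087×7.97) = 0.01881 K/W
R_total = 0.1143 K/W
Q = ΔT/R_total = 274/0.1143
Q = 2400 W
T_interface = T_inner − Q·ΣR(inner→interface) = 290 − 2400×0.09549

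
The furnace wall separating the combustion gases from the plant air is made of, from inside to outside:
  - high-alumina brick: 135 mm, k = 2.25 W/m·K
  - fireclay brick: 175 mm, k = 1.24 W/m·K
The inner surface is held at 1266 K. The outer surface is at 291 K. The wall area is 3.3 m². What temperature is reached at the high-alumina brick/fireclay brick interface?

Series thermal resistances:
R_high-alumina brick = L/(kA) = 0.135/(2.25×3.3) = 0.01818 K/W
R_fireclay brick = L/(kA) = 0.175/(1.24×3.3) = 0.04277 K/W
R_total = 0.06095 K/W;  Q = ΔT/R_total = 975/0.06095 = 16000 W
T_interface = T_inner − Q·ΣR(inner→interface) = 1266 − 16000×0.01818

T ≈ 975 K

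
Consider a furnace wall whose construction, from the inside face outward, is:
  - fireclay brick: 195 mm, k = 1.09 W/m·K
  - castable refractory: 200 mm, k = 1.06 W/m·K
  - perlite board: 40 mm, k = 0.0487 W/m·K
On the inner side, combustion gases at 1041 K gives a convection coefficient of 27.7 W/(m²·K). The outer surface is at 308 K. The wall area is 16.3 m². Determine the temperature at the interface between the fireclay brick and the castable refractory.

Model the wall as resistances in series:
R_inner film = 1/(h_i·A) = 1/(27.7×16.3) = 0.002215 K/W
R_fireclay brick = L/(kA) = 0.195/(1.09×16.3) = 0.01098 K/W
R_castable refractory = L/(kA) = 0.2/(1.06×16.3) = 0.01158 K/W
R_perlite board = L/(kA) = 0.04/(0.0487×16.3) = 0.05039 K/W
R_total = 0.07516 K/W;  Q = ΔT/R_total = 733/0.07516 = 9753 W
T_interface = T_inner − Q·ΣR(inner→interface) = 1041 − 9750×0.01319

T ≈ 912 K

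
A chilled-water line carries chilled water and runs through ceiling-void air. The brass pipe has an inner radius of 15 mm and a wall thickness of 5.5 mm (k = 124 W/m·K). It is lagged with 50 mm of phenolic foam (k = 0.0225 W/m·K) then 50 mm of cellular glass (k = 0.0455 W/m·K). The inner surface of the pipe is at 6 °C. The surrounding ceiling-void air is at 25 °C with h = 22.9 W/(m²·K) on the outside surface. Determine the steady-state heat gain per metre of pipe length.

Cylindrical conduction, so R = ln(r₂/r₁)/(2πkL) per layer, in series:
R_brass pipe wall = ln(20.5/15)/(2π×124×1) = 4.009×10^-4 K/W
R_phenolic foam = ln(70.5/20.5)/(2π×0.0225×1) = 8.737 K/W
R_cellular glass = ln(120.5/70.5)/(2π×0.0455×1) = 1.875 K/W
R_outer film = 1/(h_o·2πr_oL) = 1/(22.9×2π×0.1205×1) = 0.05768 K/W
R_total = 10.67 K/W
Q = ΔT/R_total = 19/10.67

q′ ≈ 1.78 W/m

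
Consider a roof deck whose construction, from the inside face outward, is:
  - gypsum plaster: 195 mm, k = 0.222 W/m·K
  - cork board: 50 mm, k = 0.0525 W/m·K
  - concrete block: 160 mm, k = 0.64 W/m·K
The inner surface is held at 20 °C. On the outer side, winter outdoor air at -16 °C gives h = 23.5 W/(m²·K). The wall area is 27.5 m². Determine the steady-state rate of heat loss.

Thermal resistances in series:
R_gypsum plaster = L/(kA) = 0.195/(0.222×27.5) = 0.03194 K/W
R_cork board = L/(kA) = 0.05/(0.0525×27.5) = 0.03463 K/W
R_concrete block = L/(kA) = 0.16/(0.64×27.5) = 0.009091 K/W
R_outer film = 1/(h_o·A) = 1/(23.5×27.5) = 0.001547 K/W
R_total = 0.07721 K/W
Q = ΔT / R_total = 36 / 0.07721

Q ≈ 466 W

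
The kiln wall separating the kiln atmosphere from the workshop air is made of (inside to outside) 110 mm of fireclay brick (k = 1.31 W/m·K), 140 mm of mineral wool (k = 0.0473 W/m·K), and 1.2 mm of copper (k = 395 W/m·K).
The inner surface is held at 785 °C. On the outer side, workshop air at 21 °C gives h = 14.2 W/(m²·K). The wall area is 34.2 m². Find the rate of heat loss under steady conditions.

Q ≈ 8390 W

Using the resistance-network approach (series):
R_fireclay brick = L/(kA) = 0.11/(1.31×34.2) = 0.002455 K/W
R_mineral wool = L/(kA) = 0.14/(0.0473×34.2) = 0.08654 K/W
R_copper = L/(kA) = 0.0012/(395×34.2) = 8.883×10^-8 K/W
R_outer film = 1/(h_o·A) = 1/(14.2×34.2) = 0.002059 K/W
R_total = 0.09106 K/W
Q = ΔT / R_total = 764 / 0.09106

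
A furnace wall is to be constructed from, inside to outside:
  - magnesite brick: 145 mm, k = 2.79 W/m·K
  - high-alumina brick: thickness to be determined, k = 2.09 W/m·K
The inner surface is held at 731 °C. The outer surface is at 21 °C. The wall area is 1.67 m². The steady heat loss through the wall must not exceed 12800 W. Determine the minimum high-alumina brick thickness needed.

L ≈ 85 mm

Treating each layer as a thermal resistance in series:
R_magnesite brick = L/(kA) = 0.145/(2.79×1.67) = 0.03112 K/W
Sum of the known resistances R_other = 0.03112 K/W
Required total resistance R_tot = ΔT/Q_allow = 710/12800 = 0.05547 K/W
R_high-alumina brick = R_tot − R_other = 0.02435 K/W
L = R·k·A = 0.02435×2.09×1.67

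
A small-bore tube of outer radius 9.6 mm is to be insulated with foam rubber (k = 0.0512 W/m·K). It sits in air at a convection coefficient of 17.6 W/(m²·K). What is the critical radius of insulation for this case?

r_cr ≈ 2.91 mm

For a cylinder r_cr = k/h = 0.0512/17.6
r_cr = 2.91 mm; since the bare radius (9.6 mm) is above r_cr, any added insulation will reduce heat loss.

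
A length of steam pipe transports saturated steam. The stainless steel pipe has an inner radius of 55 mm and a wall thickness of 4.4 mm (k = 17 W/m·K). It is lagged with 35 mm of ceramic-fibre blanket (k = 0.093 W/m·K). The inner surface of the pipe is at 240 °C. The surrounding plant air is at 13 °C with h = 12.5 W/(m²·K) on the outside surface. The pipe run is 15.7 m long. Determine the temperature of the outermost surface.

T ≈ 46 °C

Per-layer cylindrical resistances, series-summed:
R_stainless steel pipe wall = ln(59.4/55)/(2π×17×15.7) = 4.589×10^-5 K/W
R_ceramic-fibre blanket = ln(94.4/59.4)/(2π×0.093×15.7) = 0.0505 K/W
R_outer film = 1/(h_o·2πr_oL) = 1/(12.5×2π×0.0944×15.7) = 0.008591 K/W
R_total = 0.05913 K/W
Q = ΔT/R_total = 227/0.05913
Q = 3840 W
T_interface = T_inner − Q·ΣR(inner→interface) = 240 − 3840×0.05054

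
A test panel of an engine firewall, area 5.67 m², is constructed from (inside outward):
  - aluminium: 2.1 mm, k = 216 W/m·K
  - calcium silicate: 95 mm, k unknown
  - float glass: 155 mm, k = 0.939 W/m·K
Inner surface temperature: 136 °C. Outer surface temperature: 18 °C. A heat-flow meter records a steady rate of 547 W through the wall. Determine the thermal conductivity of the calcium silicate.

Treating each layer as a thermal resistance in series:
R_aluminium = L/(kA) = 0.0021/(216×5.67) = 1.715×10^-6 K/W
R_float glass = L/(kA) = 0.155/(0.939×5.67) = 0.02911 K/W
Sum of known resistances R_other = 0.02911 K/W
Total R = ΔT/Q = 118/547 = 0.2157 K/W
R_calcium silicate = R_total − R_other = 0.1866 K/W
k = L/(R·A) = 0.095/(0.1866×5.67)

k ≈ 0.0898 W/(m·K)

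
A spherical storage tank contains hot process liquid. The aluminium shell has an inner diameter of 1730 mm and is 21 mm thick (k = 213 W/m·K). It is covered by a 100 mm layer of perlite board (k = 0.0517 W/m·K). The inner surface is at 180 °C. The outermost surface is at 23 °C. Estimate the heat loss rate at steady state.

Q ≈ 891 W

Spherical conduction: R = (1/r_in − 1/r_out)/(4πk) per layer; series-sum.
R_aluminium shell = (1/0.865 − 1/0.886)/(4π×213) = 1.024×10^-5 K/W
R_perlite board = (1/0.886 − 1/0.986)/(4π×0.0517) = 0.1762 K/W
R_total = 0.1762 K/W
Q = ΔT/R_total = 157/0.1762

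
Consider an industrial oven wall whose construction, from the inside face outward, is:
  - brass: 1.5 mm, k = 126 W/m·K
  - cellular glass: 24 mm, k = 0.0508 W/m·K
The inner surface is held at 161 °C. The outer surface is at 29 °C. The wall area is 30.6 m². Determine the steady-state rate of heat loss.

Thermal resistances in series:
R_brass = L/(kA) = 0.0015/(126×30.6) = 3.89×10^-7 K/W
R_cellular glass = L/(kA) = 0.024/(0.0508×30.6) = 0.01544 K/W
R_total = 0.01544 K/W
Q = ΔT / R_total = 132 / 0.01544

Q ≈ 8550 W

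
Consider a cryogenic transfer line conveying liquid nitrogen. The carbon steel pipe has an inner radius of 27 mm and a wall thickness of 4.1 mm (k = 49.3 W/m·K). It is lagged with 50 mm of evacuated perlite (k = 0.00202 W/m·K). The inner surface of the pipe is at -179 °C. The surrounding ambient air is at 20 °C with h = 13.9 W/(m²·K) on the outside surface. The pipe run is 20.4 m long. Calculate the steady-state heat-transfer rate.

Treating each annulus and film as a series resistance:
R_carbon steel pipe wall = ln(31.1/27)/(2π×49.3×20.4) = 2.237×10^-5 K/W
R_evacuated perlite = ln(81.1/31.1)/(2π×0.00202×20.4) = 3.702 K/W
R_outer film = 1/(h_o·2πr_oL) = 1/(13.9×2π×0.0811×20.4) = 0.006921 K/W
R_total = 3.709 K/W
Q = ΔT/R_total = 199/3.709

Q ≈ 53.7 W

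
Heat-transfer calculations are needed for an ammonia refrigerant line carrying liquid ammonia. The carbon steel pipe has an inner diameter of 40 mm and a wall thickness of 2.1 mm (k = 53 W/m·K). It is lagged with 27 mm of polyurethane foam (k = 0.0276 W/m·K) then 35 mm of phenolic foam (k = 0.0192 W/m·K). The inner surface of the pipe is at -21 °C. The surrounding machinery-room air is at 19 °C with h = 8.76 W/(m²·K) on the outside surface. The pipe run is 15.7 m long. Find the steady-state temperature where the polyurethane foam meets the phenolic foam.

Treating each annulus and film as a series resistance:
R_carbon steel pipe wall = ln(22.1/20)/(2π×53×15.7) = 1.91×10^-5 K/W
R_polyurethane foam = ln(49.1/22.1)/(2π×0.0276×15.7) = 0.2932 K/W
R_phenolic foam = ln(84.1/49.1)/(2π×0.0192×15.7) = 0.2841 K/W
R_outer film = 1/(h_o·2πr_oL) = 1/(8.76×2π×0.0841×15.7) = 0.01376 K/W
R_total = 0.5911 K/W
Q = ΔT/R_total = 40/0.5911
Q = 67.7 W
T_interface = T_inner + Q·ΣR(inner→interface) = -21 + 67.7×0.2932

T ≈ -1.16 °C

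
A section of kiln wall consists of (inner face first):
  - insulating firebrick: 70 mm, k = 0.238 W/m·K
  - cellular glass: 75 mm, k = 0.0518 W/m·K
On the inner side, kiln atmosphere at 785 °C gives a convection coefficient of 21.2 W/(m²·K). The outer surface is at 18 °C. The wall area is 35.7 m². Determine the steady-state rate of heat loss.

Series thermal resistances:
R_inner film = 1/(h_i·A) = 1/(21.2×35.7) = 0.001321 K/W
R_insulating firebrick = L/(kA) = 0.07/(0.238×35.7) = 0.008239 K/W
R_cellular glass = L/(kA) = 0.075/(0.0518×35.7) = 0.04056 K/W
R_total = 0.05012 K/W
Q = ΔT / R_total = 767 / 0.05012

Q ≈ 15300 W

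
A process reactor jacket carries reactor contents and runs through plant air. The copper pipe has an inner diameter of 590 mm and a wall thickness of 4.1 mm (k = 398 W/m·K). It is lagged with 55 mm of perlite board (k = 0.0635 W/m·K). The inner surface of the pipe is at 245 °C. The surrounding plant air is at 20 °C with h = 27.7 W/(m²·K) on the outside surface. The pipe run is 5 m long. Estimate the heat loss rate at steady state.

Per-layer cylindrical resistances, series-summed:
R_copper pipe wall = ln(299.1/295)/(2π×398×5) = 1.104×10^-6 K/W
R_perlite board = ln(354.1/299.1)/(2π×0.0635×5) = 0.08462 K/W
R_outer film = 1/(h_o·2πr_oL) = 1/(27.7×2π×0.3541×5) = 0.003245 K/W
R_total = 0.08786 K/W
Q = ΔT/R_total = 225/0.08786

Q ≈ 2560 W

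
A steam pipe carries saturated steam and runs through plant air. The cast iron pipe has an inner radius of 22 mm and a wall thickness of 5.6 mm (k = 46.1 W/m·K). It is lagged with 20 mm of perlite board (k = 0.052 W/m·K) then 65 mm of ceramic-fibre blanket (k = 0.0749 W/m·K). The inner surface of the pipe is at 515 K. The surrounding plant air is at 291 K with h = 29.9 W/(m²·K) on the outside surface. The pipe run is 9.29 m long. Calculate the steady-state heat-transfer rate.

Radial resistances (cylindrical: R_cond = ln(r_o/r_i)/(2πkL), R_conv = 1/(h·2πrL)):
R_cast iron pipe wall = ln(27.6/22)/(2π×46.1×9.29) = 8.427×10^-5 K/W
R_perlite board = ln(47.6/27.6)/(2π×0.052×9.29) = 0.1796 K/W
R_ceramic-fibre blanket = ln(112.6/47.6)/(2π×0.0749×9.29) = 0.1969 K/W
R_outer film = 1/(h_o·2πr_oL) = 1/(29.9×2π×0.1126×9.29) = 0.005089 K/W
R_total = 0.3817 K/W
Q = ΔT/R_total = 224/0.3817

Q ≈ 587 W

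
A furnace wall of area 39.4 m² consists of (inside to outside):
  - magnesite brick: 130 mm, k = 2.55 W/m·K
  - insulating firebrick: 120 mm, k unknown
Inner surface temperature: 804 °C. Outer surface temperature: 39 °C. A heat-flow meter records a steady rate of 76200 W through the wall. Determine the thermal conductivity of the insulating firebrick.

k ≈ 0.348 W/(m·K)

Treating each layer as a thermal resistance in series:
R_magnesite brick = L/(kA) = 0.13/(2.55×39.4) = 0.001294 K/W
Sum of known resistances R_other = 0.001294 K/W
Total R = ΔT/Q = 765/76200 = 0.01004 K/W
R_insulating firebrick = R_total − R_other = 0.008745 K/W
k = L/(R·A) = 0.12/(0.008745×39.4)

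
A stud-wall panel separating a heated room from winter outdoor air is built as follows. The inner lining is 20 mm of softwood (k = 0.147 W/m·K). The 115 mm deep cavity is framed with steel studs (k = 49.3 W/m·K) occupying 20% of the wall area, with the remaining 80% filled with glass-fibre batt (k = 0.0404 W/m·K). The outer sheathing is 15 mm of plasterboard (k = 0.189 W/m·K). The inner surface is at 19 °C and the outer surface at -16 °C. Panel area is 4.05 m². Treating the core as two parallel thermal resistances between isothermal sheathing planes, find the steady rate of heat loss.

Sheathing layers in series; stud and cavity paths in parallel between them.
R_inner = 0.02/(0.147×4.05) = 0.03359 K/W
R_stud  = 0.115/(49.3×0.2×4.05) = 0.00288 K/W
R_cav   = 0.115/(0.0404×0.8×4.05) = 0.8786 K/W
1/R_core = 1/R_stud + 1/R_cav → R_core = 0.00287 K/W
R_outer = 0.015/(0.189×4.05) = 0.0196 K/W
R_total = 0.05606 K/W
Q = ΔT/R_total = 35/0.05606

Q ≈ 624 W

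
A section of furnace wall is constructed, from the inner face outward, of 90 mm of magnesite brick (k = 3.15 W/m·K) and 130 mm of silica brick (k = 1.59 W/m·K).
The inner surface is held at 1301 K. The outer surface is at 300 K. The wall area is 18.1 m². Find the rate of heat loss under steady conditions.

Thermal resistances in series:
R_magnesite brick = L/(kA) = 0.09/(3.15×18.1) = 0.001579 K/W
R_silica brick = L/(kA) = 0.13/(1.59×18.1) = 0.004517 K/W
R_total = 0.006096 K/W
Q = ΔT / R_total = 1001 / 0.006096

Q ≈ 164000 W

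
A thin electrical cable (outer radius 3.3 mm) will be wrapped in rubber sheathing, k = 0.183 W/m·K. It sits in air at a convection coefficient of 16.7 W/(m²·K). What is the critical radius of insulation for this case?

r_cr ≈ 11 mm

For a cylinder r_cr = k/h = 0.183/16.7
r_cr = 11 mm; since the bare radius (3.3 mm) is below r_cr, adding a thin layer of insulation will *increase* heat loss.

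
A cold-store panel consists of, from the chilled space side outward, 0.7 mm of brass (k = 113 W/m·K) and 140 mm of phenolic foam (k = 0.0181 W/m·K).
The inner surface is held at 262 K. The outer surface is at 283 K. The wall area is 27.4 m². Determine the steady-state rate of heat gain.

Model the wall as resistances in series:
R_brass = L/(kA) = 0.0007/(113×27.4) = 2.261×10^-7 K/W
R_phenolic foam = L/(kA) = 0.14/(0.0181×27.4) = 0.2823 K/W
R_total = 0.2823 K/W
Q = ΔT / R_total = 21 / 0.2823

Q ≈ 74.4 W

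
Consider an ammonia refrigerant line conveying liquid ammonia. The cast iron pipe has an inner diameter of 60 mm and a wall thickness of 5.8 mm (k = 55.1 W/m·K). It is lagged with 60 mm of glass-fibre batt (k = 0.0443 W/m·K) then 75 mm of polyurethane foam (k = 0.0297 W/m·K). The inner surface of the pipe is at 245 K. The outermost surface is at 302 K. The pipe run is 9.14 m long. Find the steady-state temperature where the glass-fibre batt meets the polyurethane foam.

T ≈ 275 K

Radial resistances (cylindrical: R_cond = ln(r_o/r_i)/(2πkL), R_conv = 1/(h·2πrL)):
R_cast iron pipe wall = ln(35.8/30)/(2π×55.1×9.14) = 5.586×10^-5 K/W
R_glass-fibre batt = ln(95.8/35.8)/(2π×0.0443×9.14) = 0.3869 K/W
R_polyurethane foam = ln(170.8/95.8)/(2π×0.0297×9.14) = 0.339 K/W
R_total = 0.726 K/W
Q = ΔT/R_total = 57/0.726
Q = 78.5 W
T_interface = T_inner + Q·ΣR(inner→interface) = 245 + 78.5×0.387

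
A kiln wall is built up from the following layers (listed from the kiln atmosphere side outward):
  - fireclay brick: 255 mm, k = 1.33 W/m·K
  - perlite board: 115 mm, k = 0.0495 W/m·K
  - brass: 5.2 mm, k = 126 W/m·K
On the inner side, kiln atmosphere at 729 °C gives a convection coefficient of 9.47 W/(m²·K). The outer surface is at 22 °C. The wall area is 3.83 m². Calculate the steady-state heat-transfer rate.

Q ≈ 1030 W

Treating each layer as a thermal resistance in series:
R_inner film = 1/(h_i·A) = 1/(9.47×3.83) = 0.02757 K/W
R_fireclay brick = L/(kA) = 0.255/(1.33×3.83) = 0.05006 K/W
R_perlite board = L/(kA) = 0.115/(0.0495×3.83) = 0.6066 K/W
R_brass = L/(kA) = 0.0052/(126×3.83) = 1.078×10^-5 K/W
R_total = 0.6842 K/W
Q = ΔT / R_total = 707 / 0.6842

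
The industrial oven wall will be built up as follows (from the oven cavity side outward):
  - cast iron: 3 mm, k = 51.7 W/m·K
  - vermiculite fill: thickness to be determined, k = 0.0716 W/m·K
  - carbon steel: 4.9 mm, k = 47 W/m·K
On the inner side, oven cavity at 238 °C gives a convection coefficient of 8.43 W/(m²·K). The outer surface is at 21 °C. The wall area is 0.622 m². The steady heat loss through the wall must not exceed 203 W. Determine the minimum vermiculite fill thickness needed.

Using the resistance-network approach (series):
R_inner film = 1/(h_i·A) = 1/(8.43×0.622) = 0.1907 K/W
R_cast iron = L/(kA) = 0.003/(51.7×0.622) = 9.329×10^-5 K/W
R_carbon steel = L/(kA) = 0.0049/(47×0.622) = 1.676×10^-4 K/W
Sum of the known resistances R_other = 0.191 K/W
Required total resistance R_tot = ΔT/Q_allow = 217/203 = 1.069 K/W
R_vermiculite fill = R_tot − R_other = 0.878 K/W
L = R·k·A = 0.878×0.0716×0.622

L ≈ 39.1 mm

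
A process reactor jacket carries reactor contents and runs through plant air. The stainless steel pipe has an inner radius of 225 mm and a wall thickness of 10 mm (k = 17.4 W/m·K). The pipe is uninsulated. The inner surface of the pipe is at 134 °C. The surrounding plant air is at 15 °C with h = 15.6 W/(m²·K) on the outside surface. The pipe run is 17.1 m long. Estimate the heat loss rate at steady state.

Q ≈ 46400 W

Cylindrical conduction, so R = ln(r₂/r₁)/(2πkL) per layer, in series:
R_stainless steel pipe wall = ln(235/225)/(2π×17.4×17.1) = 2.326×10^-5 K/W
R_outer film = 1/(h_o·2πr_oL) = 1/(15.6×2π×0.235×17.1) = 0.002539 K/W
R_total = 0.002562 K/W
Q = ΔT/R_total = 119/0.002562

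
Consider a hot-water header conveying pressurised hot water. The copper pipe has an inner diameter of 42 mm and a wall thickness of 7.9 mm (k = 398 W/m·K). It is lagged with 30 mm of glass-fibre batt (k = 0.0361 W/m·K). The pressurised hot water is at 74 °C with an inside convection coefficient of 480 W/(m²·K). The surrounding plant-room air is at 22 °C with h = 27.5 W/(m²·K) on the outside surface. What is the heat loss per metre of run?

Treating each annulus and film as a series resistance:
R_inner film = 1/(h_i·2πr₁L) = 1/(480×2π×0.021×1) = 0.01579 K/W
R_copper pipe wall = ln(28.9/21)/(2π×398×1) = 1.277×10^-4 K/W
R_glass-fibre batt = ln(58.9/28.9)/(2π×0.0361×1) = 3.139 K/W
R_outer film = 1/(h_o·2πr_oL) = 1/(27.5×2π×0.0589×1) = 0.09826 K/W
R_total = 3.253 K/W
Q = ΔT/R_total = 52/3.253

q′ ≈ 16 W/m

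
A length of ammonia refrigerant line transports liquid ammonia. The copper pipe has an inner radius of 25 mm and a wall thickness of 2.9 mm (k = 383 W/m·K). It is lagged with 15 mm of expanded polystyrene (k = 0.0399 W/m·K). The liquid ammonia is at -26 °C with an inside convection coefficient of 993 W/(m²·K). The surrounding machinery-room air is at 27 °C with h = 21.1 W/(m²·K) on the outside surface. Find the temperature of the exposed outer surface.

T ≈ 22.1 °C

Treating each annulus and film as a series resistance:
R_inner film = 1/(h_i·2πr₁L) = 1/(993×2π×0.025×1) = 0.006411 K/W
R_copper pipe wall = ln(27.9/25)/(2π×383×1) = 4.561×10^-5 K/W
R_expanded polystyrene = ln(42.9/27.9)/(2π×0.0399×1) = 1.716 K/W
R_outer film = 1/(h_o·2πr_oL) = 1/(21.1×2π×0.0429×1) = 0.1758 K/W
R_total = 1.898 K/W
Q = ΔT/R_total = 53/1.898
Q = 27.9 W/m
T_interface = T_inner + Q·ΣR(inner→interface) = -26 + 27.9×1.723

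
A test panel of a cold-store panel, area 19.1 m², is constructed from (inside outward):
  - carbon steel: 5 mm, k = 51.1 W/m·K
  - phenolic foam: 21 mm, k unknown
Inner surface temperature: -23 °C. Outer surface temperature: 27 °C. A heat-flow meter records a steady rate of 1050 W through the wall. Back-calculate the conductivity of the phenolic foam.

k ≈ 0.0231 W/(m·K)

Series thermal resistances:
R_carbon steel = L/(kA) = 0.005/(51.1×19.1) = 5.123×10^-6 K/W
Sum of known resistances R_other = 5.123×10^-6 K/W
Total R = ΔT/Q = 50/1050 = 0.04762 K/W
R_phenolic foam = R_total − R_other = 0.04761 K/W
k = L/(R·A) = 0.021/(0.04761×19.1)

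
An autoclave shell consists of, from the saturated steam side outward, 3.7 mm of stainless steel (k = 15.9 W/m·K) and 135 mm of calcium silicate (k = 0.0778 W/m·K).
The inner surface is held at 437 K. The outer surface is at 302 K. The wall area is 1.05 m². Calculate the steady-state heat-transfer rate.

Q ≈ 81.7 W

Treating each layer as a thermal resistance in series:
R_stainless steel = L/(kA) = 0.0037/(15.9×1.05) = 2.216×10^-4 K/W
R_calcium silicate = L/(kA) = 0.135/(0.0778×1.05) = 1.653 K/W
R_total = 1.653 K/W
Q = ΔT / R_total = 135 / 1.653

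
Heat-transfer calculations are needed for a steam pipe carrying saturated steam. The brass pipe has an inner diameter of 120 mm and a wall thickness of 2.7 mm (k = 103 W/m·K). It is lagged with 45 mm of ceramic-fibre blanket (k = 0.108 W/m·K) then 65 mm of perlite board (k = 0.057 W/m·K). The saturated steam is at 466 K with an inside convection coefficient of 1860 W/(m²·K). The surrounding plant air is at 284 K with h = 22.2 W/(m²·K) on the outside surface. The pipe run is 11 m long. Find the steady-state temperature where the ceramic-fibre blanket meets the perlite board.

T ≈ 399 K

Radial resistances (cylindrical: R_cond = ln(r_o/r_i)/(2πkL), R_conv = 1/(h·2πrL)):
R_inner film = 1/(h_i·2πr₁L) = 1/(1860×2π×0.06×11) = 1.296×10^-4 K/W
R_brass pipe wall = ln(62.7/60)/(2π×103×11) = 6.183×10^-6 K/W
R_ceramic-fibre blanket = ln(107.7/62.7)/(2π×0.108×11) = 0.07248 K/W
R_perlite board = ln(172.7/107.7)/(2π×0.057×11) = 0.1199 K/W
R_outer film = 1/(h_o·2πr_oL) = 1/(22.2×2π×0.1727×11) = 0.003774 K/W
R_total = 0.1962 K/W
Q = ΔT/R_total = 182/0.1962
Q = 927 W
T_interface = T_inner − Q·ΣR(inner→interface) = 466 − 927×0.07261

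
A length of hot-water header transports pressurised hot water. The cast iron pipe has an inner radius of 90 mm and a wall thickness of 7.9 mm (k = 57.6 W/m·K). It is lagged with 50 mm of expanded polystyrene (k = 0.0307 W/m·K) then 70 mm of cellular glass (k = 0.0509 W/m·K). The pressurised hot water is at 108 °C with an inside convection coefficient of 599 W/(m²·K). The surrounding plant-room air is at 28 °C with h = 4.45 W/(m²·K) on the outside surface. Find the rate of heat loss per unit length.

Treating each annulus and film as a series resistance:
R_inner film = 1/(h_i·2πr₁L) = 1/(599×2π×0.09×1) = 0.002952 K/W
R_cast iron pipe wall = ln(97.9/90)/(2π×57.6×1) = 2.325×10^-4 K/W
R_expanded polystyrene = ln(147.9/97.9)/(2π×0.0307×1) = 2.139 K/W
R_cellular glass = ln(217.9/147.9)/(2π×0.0509×1) = 1.212 K/W
R_outer film = 1/(h_o·2πr_oL) = 1/(4.45×2π×0.2179×1) = 0.1641 K/W
R_total = 3.518 K/W
Q = ΔT/R_total = 80/3.518

q′ ≈ 22.7 W/m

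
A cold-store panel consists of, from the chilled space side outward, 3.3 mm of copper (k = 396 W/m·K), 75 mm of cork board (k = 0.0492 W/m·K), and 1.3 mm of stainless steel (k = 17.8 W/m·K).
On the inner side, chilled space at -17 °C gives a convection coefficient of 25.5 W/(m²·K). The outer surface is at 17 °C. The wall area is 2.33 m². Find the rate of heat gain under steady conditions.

Q ≈ 50.7 W

Using the resistance-network approach (series):
R_inner film = 1/(h_i·A) = 1/(25.5×2.33) = 0.01683 K/W
R_copper = L/(kA) = 0.0033/(396×2.33) = 3.577×10^-6 K/W
R_cork board = L/(kA) = 0.075/(0.0492×2.33) = 0.6542 K/W
R_stainless steel = L/(kA) = 0.0013/(17.8×2.33) = 3.134×10^-5 K/W
R_total = 0.6711 K/W
Q = ΔT / R_total = 34 / 0.6711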